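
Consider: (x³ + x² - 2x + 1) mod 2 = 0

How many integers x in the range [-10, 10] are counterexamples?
Counterexamples in [-10, 10]: {-10, -9, -8, -7, -6, -5, -4, -3, -2, -1, 0, 1, 2, 3, 4, 5, 6, 7, 8, 9, 10}.

Counting them gives 21 values.

Answer: 21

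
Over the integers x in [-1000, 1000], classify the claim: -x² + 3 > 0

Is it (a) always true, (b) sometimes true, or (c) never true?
Holds at x = 0: LHS = -0² + 3 = 3; 3 > 0 — holds
Fails at x = 2: LHS = -2² + 3 = -1; -1 > 0 — FAILS
It is satisfied by some integers in the range but not all.

Answer: Sometimes true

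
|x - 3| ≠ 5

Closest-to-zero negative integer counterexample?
Testing negative integers from -1 downward:
x = -1: LHS = |(-1) - 3| = |-4| = 4; 4 ≠ 5 — holds
x = -2: LHS = |(-2) - 3| = |-5| = 5; 5 ≠ 5 — FAILS  ← closest negative counterexample to 0

Answer: x = -2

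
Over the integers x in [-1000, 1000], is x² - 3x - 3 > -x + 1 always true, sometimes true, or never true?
Holds at x = -2: LHS = (-2)² - 3·(-2) - 3 = 7, RHS = -(-2) + 1 = 3; 7 > 3 — holds
Fails at x = 0: LHS = 0² - 3·0 - 3 = -3, RHS = -0 + 1 = 1; -3 > 1 — FAILS
It is satisfied by some integers in the range but not all.

Answer: Sometimes true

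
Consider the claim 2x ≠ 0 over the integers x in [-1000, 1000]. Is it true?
The claim fails at x = 0:
x = 0: LHS = 2·0 = 0; 0 ≠ 0 — FAILS

Because a single integer refutes it, the statement is false.

Answer: False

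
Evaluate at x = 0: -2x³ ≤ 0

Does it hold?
x = 0: LHS = -2·0³ = 0; 0 ≤ 0 — holds

The relation is satisfied at x = 0.

Answer: Yes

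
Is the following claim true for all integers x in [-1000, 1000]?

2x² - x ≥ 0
Over all integers in [-1000, 1000], LHS − RHS is smallest at x = 0, where it equals 0:
x = 0: LHS = 2·0² - 0 = 0; 0 ≥ 0 — holds
At the ends of the range:
x = -1000: LHS = 2·(-1000)² - (-1000) = 2001000; 2001000 ≥ 0 — holds
x = 1000: LHS = 2·1000² - 1000 = 1999000; 1999000 ≥ 0 — holds
Hence LHS − RHS is never negative, i.e. LHS ≥ RHS throughout, so the relation holds for every integer in [-1000, 1000].

No counterexample exists.

Answer: True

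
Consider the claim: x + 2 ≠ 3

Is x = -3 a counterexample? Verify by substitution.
Substitute x = -3 into the relation:
x = -3: LHS = (-3) + 2 = -1; -1 ≠ 3 — holds

The claim holds here, so x = -3 is not a counterexample. (A counterexample exists elsewhere, e.g. x = 1.)

Answer: No, x = -3 is not a counterexample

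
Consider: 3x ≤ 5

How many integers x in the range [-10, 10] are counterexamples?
Counterexamples in [-10, 10]: {2, 3, 4, 5, 6, 7, 8, 9, 10}.

Counting them gives 9 values.

Answer: 9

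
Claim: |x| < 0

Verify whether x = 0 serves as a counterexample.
Substitute x = 0 into the relation:
x = 0: LHS = |0| = 0; 0 < 0 — FAILS

Since the claim fails at x = 0, this value is a counterexample.

Answer: Yes, x = 0 is a counterexample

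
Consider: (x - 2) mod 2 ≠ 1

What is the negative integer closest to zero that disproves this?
Testing negative integers from -1 downward:
x = -1: LHS = ((-1) - 2) mod 2 = (-3) mod 2 = 1; 1 ≠ 1 — FAILS  ← closest negative counterexample to 0

Answer: x = -1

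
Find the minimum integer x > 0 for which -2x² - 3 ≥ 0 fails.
Testing positive integers:
x = 1: LHS = -2·1² - 3 = -5; -5 ≥ 0 — FAILS  ← smallest positive counterexample

Answer: x = 1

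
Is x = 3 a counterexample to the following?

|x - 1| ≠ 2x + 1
Substitute x = 3 into the relation:
x = 3: LHS = |3 - 1| = |2| = 2, RHS = 2·3 + 1 = 7; 2 ≠ 7 — holds

The claim holds here, so x = 3 is not a counterexample. (A counterexample exists elsewhere, e.g. x = 0.)

Answer: No, x = 3 is not a counterexample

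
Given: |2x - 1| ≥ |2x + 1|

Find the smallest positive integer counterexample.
Testing positive integers:
x = 1: LHS = |2·1 - 1| = |1| = 1, RHS = |2·1 + 1| = |3| = 3; 1 ≥ 3 — FAILS  ← smallest positive counterexample

Answer: x = 1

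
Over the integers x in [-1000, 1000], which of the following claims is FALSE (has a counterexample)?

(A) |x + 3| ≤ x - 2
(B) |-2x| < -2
(A) x = 0: LHS = |0 + 3| = |3| = 3, RHS = 0 - 2 = -2; 3 ≤ -2 — FAILS
(B) x = 0: LHS = |-2·0| = |0| = 0; 0 < -2 — FAILS

Answer: Both A and B are false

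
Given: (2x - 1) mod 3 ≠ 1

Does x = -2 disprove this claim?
Substitute x = -2 into the relation:
x = -2: LHS = (2·(-2) - 1) mod 3 = (-5) mod 3 = 1; 1 ≠ 1 — FAILS

Since the claim fails at x = -2, this value is a counterexample.

Answer: Yes, x = -2 is a counterexample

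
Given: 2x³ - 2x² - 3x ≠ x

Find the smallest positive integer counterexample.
Testing positive integers:
x = 1: LHS = 2·1³ - 2·1² - 3·1 = -3; -3 ≠ 1 — holds
x = 2: LHS = 2·2³ - 2·2² - 3·2 = 2; 2 ≠ 2 — FAILS  ← smallest positive counterexample

Answer: x = 2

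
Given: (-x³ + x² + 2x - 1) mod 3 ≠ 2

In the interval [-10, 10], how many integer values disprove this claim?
Counterexamples in [-10, 10]: {-10, -9, -7, -6, -4, -3, -1, 0, 2, 3, 5, 6, 8, 9}.

Counting them gives 14 values.

Answer: 14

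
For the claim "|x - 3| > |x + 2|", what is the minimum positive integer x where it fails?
Testing positive integers:
x = 1: LHS = |1 - 3| = |-2| = 2, RHS = |1 + 2| = |3| = 3; 2 > 3 — FAILS  ← smallest positive counterexample

Answer: x = 1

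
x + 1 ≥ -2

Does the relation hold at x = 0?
x = 0: LHS = 0 + 1 = 1; 1 ≥ -2 — holds

The relation is satisfied at x = 0.

Answer: Yes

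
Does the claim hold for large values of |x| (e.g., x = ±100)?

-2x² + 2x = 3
x = 100: LHS = -2·100² + 2·100 = -19800; -19800 = 3 — FAILS
x = -100: LHS = -2·(-100)² + 2·(-100) = -20200; -20200 = 3 — FAILS

Answer: No, fails for both x = 100 and x = -100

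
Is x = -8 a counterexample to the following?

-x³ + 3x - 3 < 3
Substitute x = -8 into the relation:
x = -8: LHS = -(-8)³ + 3·(-8) - 3 = 485; 485 < 3 — FAILS

Since the claim fails at x = -8, this value is a counterexample.

Answer: Yes, x = -8 is a counterexample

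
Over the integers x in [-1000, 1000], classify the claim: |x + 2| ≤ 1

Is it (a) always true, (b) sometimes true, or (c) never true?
Holds at x = -1: LHS = |(-1) + 2| = |1| = 1; 1 ≤ 1 — holds
Fails at x = 0: LHS = |0 + 2| = |2| = 2; 2 ≤ 1 — FAILS
It is satisfied by some integers in the range but not all.

Answer: Sometimes true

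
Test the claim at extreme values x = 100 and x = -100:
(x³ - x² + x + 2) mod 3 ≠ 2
x = 100: LHS = (100³ - 100² + 100 + 2) mod 3 = 990102 mod 3 = 0; 0 ≠ 2 — holds
x = -100: LHS = ((-100)³ - (-100)² + (-100) + 2) mod 3 = (-1010098) mod 3 = 2; 2 ≠ 2 — FAILS

Answer: Partially: holds for x = 100, fails for x = -100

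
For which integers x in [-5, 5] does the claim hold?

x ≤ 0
Holds for: {-5, -4, -3, -2, -1, 0}
Fails for: {1, 2, 3, 4, 5}

Answer: {-5, -4, -3, -2, -1, 0}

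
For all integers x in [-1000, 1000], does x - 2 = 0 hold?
The claim fails at x = 0:
x = 0: LHS = 0 - 2 = -2; -2 = 0 — FAILS

Because a single integer refutes it, the statement is false.

Answer: False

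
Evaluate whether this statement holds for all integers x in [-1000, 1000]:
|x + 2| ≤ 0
The claim fails at x = 0:
x = 0: LHS = |0 + 2| = |2| = 2; 2 ≤ 0 — FAILS

Because a single integer refutes it, the statement is false.

Answer: False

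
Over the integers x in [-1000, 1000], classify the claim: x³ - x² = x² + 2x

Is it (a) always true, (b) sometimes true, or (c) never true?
Holds at x = 0: LHS = 0³ - 0² = 0, RHS = 0² + 2·0 = 0; 0 = 0 — holds
Fails at x = 1: LHS = 1³ - 1² = 0, RHS = 1² + 2·1 = 3; 0 = 3 — FAILS
It is satisfied by some integers in the range but not all.

Answer: Sometimes true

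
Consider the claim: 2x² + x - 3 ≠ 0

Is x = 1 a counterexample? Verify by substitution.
Substitute x = 1 into the relation:
x = 1: LHS = 2·1² + 1 - 3 = 0; 0 ≠ 0 — FAILS

Since the claim fails at x = 1, this value is a counterexample.

Answer: Yes, x = 1 is a counterexample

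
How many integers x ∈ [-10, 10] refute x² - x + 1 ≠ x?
Counterexamples in [-10, 10]: {1}.

Counting them gives 1 values.

Answer: 1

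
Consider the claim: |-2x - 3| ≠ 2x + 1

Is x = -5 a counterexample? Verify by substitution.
Substitute x = -5 into the relation:
x = -5: LHS = |-2·(-5) - 3| = |7| = 7, RHS = 2·(-5) + 1 = -9; 7 ≠ -9 — holds

The relation holds at x = -5, so it is not a counterexample.

Answer: No, x = -5 is not a counterexample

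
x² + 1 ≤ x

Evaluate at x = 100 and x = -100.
x = 100: LHS = 100² + 1 = 10001; 10001 ≤ 100 — FAILS
x = -100: LHS = (-100)² + 1 = 10001; 10001 ≤ -100 — FAILS

Answer: No, fails for both x = 100 and x = -100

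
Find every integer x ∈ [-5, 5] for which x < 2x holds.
Holds for: {1, 2, 3, 4, 5}
Fails for: {-5, -4, -3, -2, -1, 0}

Answer: {1, 2, 3, 4, 5}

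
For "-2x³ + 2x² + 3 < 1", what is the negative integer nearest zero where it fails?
Testing negative integers from -1 downward:
x = -1: LHS = -2·(-1)³ + 2·(-1)² + 3 = 7; 7 < 1 — FAILS  ← closest negative counterexample to 0

Answer: x = -1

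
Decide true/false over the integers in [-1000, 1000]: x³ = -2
The claim fails at x = 0:
x = 0: LHS = 0³ = 0; 0 = -2 — FAILS

Because a single integer refutes it, the statement is false.

Answer: False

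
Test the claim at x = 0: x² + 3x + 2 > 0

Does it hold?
x = 0: LHS = 0² + 3·0 + 2 = 2; 2 > 0 — holds

The relation is satisfied at x = 0.

Answer: Yes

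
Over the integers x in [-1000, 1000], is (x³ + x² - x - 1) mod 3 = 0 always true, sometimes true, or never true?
Holds at x = 1: LHS = (1³ + 1² - 1 - 1) mod 3 = 0 mod 3 = 0; 0 = 0 — holds
Fails at x = 0: LHS = (0³ + 0² - 0 - 1) mod 3 = (-1) mod 3 = 2; 2 = 0 — FAILS
It is satisfied by some integers in the range but not all.

Answer: Sometimes true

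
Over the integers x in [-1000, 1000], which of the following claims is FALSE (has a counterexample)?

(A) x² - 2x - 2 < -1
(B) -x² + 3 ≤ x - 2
(A) x = -1: LHS = (-1)² - 2·(-1) - 2 = 1; 1 < -1 — FAILS
(B) x = 0: LHS = -0² + 3 = 3, RHS = 0 - 2 = -2; 3 ≤ -2 — FAILS

Answer: Both A and B are false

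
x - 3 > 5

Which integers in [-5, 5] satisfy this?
Over all integers in [-5, 5], LHS − RHS is largest at x = 5, where it equals -3:
x = 5: LHS = 5 - 3 = 2; 2 > 5 — FAILS
At the ends of the range:
x = -5: LHS = (-5) - 3 = -8; -8 > 5 — FAILS
Hence LHS − RHS is never positive, i.e. LHS ≤ RHS throughout, so the claimed relation (>) fails for every integer in [-5, 5].

Answer: None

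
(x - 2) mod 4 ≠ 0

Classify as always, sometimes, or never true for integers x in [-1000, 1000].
Holds at x = 0: LHS = (0 - 2) mod 4 = (-2) mod 4 = 2; 2 ≠ 0 — holds
Fails at x = 2: LHS = (2 - 2) mod 4 = 0 mod 4 = 0; 0 ≠ 0 — FAILS
It is satisfied by some integers in the range but not all.

Answer: Sometimes true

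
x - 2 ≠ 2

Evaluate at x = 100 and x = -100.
x = 100: LHS = 100 - 2 = 98; 98 ≠ 2 — holds
x = -100: LHS = (-100) - 2 = -102; -102 ≠ 2 — holds

Answer: Yes, holds for both x = 100 and x = -100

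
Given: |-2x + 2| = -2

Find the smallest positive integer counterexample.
Testing positive integers:
x = 1: LHS = |-2·1 + 2| = |0| = 0; 0 = -2 — FAILS  ← smallest positive counterexample

Answer: x = 1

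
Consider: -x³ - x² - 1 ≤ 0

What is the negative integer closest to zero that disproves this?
Testing negative integers from -1 downward:
x = -1: LHS = -(-1)³ - (-1)² - 1 = -1; -1 ≤ 0 — holds
x = -2: LHS = -(-2)³ - (-2)² - 1 = 3; 3 ≤ 0 — FAILS  ← closest negative counterexample to 0

Answer: x = -2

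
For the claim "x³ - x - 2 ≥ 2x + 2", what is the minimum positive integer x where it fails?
Testing positive integers:
x = 1: LHS = 1³ - 1 - 2 = -2, RHS = 2·1 + 2 = 4; -2 ≥ 4 — FAILS  ← smallest positive counterexample

Answer: x = 1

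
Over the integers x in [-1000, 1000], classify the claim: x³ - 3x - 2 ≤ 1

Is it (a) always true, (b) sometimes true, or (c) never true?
Holds at x = 0: LHS = 0³ - 3·0 - 2 = -2; -2 ≤ 1 — holds
Fails at x = 3: LHS = 3³ - 3·3 - 2 = 16; 16 ≤ 1 — FAILS
It is satisfied by some integers in the range but not all.

Answer: Sometimes true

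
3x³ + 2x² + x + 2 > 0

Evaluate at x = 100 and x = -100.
x = 100: LHS = 3·100³ + 2·100² + 100 + 2 = 3020102; 3020102 > 0 — holds
x = -100: LHS = 3·(-100)³ + 2·(-100)² + (-100) + 2 = -2980098; -2980098 > 0 — FAILS

Answer: Partially: holds for x = 100, fails for x = -100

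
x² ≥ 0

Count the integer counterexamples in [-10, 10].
Over all integers in [-10, 10], LHS − RHS is smallest at x = 0, where it equals 0:
x = 0: LHS = 0² = 0; 0 ≥ 0 — holds
At the ends of the range:
x = -10: LHS = (-10)² = 100; 100 ≥ 0 — holds
x = 10: LHS = 10² = 100; 100 ≥ 0 — holds
Hence LHS − RHS is never negative, i.e. LHS ≥ RHS throughout, so the relation holds for every integer in [-10, 10].

No counterexample appears in that range.

Answer: 0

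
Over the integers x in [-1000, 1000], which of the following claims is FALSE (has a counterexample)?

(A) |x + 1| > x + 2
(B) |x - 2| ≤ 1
(A) x = 0: LHS = |0 + 1| = |1| = 1, RHS = 0 + 2 = 2; 1 > 2 — FAILS
(B) x = 0: LHS = |0 - 2| = |-2| = 2; 2 ≤ 1 — FAILS

Answer: Both A and B are false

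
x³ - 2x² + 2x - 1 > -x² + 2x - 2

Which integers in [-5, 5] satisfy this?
Holds for: {0, 1, 2, 3, 4, 5}
Fails for: {-5, -4, -3, -2, -1}

Answer: {0, 1, 2, 3, 4, 5}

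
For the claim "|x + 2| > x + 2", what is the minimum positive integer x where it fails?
Testing positive integers:
x = 1: LHS = |1 + 2| = |3| = 3, RHS = 1 + 2 = 3; 3 > 3 — FAILS  ← smallest positive counterexample

Answer: x = 1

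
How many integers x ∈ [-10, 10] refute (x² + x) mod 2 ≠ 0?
Counterexamples in [-10, 10]: {-10, -9, -8, -7, -6, -5, -4, -3, -2, -1, 0, 1, 2, 3, 4, 5, 6, 7, 8, 9, 10}.

Counting them gives 21 values.

Answer: 21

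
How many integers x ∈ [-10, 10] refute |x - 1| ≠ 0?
Counterexamples in [-10, 10]: {1}.

Counting them gives 1 values.

Answer: 1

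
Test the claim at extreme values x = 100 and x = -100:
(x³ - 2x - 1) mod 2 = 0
x = 100: LHS = (100³ - 2·100 - 1) mod 2 = 999799 mod 2 = 1; 1 = 0 — FAILS
x = -100: LHS = ((-100)³ - 2·(-100) - 1) mod 2 = (-999801) mod 2 = 1; 1 = 0 — FAILS

Answer: No, fails for both x = 100 and x = -100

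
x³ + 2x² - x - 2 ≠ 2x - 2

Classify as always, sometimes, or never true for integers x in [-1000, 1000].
Holds at x = -1: LHS = (-1)³ + 2·(-1)² - (-1) - 2 = 0, RHS = 2·(-1) - 2 = -4; 0 ≠ -4 — holds
Fails at x = 0: LHS = 0³ + 2·0² - 0 - 2 = -2, RHS = 2·0 - 2 = -2; -2 ≠ -2 — FAILS
It is satisfied by some integers in the range but not all.

Answer: Sometimes true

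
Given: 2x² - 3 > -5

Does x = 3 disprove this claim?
Substitute x = 3 into the relation:
x = 3: LHS = 2·3² - 3 = 15; 15 > -5 — holds

The relation holds at x = 3, so it is not a counterexample.

Answer: No, x = 3 is not a counterexample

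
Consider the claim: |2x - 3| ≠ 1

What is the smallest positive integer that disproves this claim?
Testing positive integers:
x = 1: LHS = |2·1 - 3| = |-1| = 1; 1 ≠ 1 — FAILS  ← smallest positive counterexample

Answer: x = 1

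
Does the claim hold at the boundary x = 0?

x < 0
x = 0: 0 < 0 — FAILS

The relation fails at x = 0, so x = 0 is a counterexample.

Answer: No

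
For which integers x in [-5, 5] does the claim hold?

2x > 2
Holds for: {2, 3, 4, 5}
Fails for: {-5, -4, -3, -2, -1, 0, 1}

Answer: {2, 3, 4, 5}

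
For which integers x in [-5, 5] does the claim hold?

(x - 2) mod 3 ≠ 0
Holds for: {-5, -3, -2, 0, 1, 3, 4}
Fails for: {-4, -1, 2, 5}

Answer: {-5, -3, -2, 0, 1, 3, 4}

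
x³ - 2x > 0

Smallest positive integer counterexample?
Testing positive integers:
x = 1: LHS = 1³ - 2·1 = -1; -1 > 0 — FAILS  ← smallest positive counterexample

Answer: x = 1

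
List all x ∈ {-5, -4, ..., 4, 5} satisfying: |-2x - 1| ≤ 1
Holds for: {-1, 0}
Fails for: {-5, -4, -3, -2, 1, 2, 3, 4, 5}

Answer: {-1, 0}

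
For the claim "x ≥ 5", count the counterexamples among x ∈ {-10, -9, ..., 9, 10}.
Counterexamples in [-10, 10]: {-10, -9, -8, -7, -6, -5, -4, -3, -2, -1, 0, 1, 2, 3, 4}.

Counting them gives 15 values.

Answer: 15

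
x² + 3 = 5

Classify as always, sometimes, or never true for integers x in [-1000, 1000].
Track d = LHS − RHS over the integers in [-1000, 1000]. Equality would need d = 0, but d changes sign only between consecutive integers, jumping over 0:
x = -2: LHS = (-2)² + 3 = 7; 7 = 5 — FAILS  (d = 2)
x = -1: LHS = (-1)² + 3 = 4; 4 = 5 — FAILS  (d = -1)
x = 1: LHS = 1² + 3 = 4; 4 = 5 — FAILS  (d = -1)
x = 2: LHS = 2² + 3 = 7; 7 = 5 — FAILS  (d = 2)
Away from these crossings d keeps a constant sign, and checking every integer in [-1000, 1000] confirms d ≠ 0 throughout. Hence the two sides are never equal, so the claimed relation (=) fails for every integer in [-1000, 1000].

No integer in the range satisfies it.

Answer: Never true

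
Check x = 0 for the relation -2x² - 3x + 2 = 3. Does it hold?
x = 0: LHS = -2·0² - 3·0 + 2 = 2; 2 = 3 — FAILS

The relation fails at x = 0, so x = 0 is a counterexample.

Answer: No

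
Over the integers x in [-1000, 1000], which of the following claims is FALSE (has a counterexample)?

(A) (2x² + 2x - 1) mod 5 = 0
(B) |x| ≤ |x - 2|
(A) x = 0: LHS = (2·0² + 2·0 - 1) mod 5 = (-1) mod 5 = 4; 4 = 0 — FAILS
(B) x = 2: LHS = |2| = 2, RHS = |2 - 2| = |0| = 0; 2 ≤ 0 — FAILS

Answer: Both A and B are false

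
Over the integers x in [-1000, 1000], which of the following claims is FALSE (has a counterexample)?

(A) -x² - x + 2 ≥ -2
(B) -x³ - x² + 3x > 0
(A) x = 2: LHS = -2² - 2 + 2 = -4; -4 ≥ -2 — FAILS
(B) x = 0: LHS = -0³ - 0² + 3·0 = 0; 0 > 0 — FAILS

Answer: Both A and B are false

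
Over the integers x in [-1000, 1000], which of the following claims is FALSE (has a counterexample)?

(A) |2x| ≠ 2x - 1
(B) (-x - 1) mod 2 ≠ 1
(A) Over all integers in [-1000, 1000], LHS − RHS is always positive; it is smallest at x = 0, where it equals 1:
x = 0: LHS = |2·0| = |0| = 0, RHS = 2·0 - 1 = -1; 0 ≠ -1 — holds
At the ends of the range:
x = -1000: LHS = |2·(-1000)| = |-2000| = 2000, RHS = 2·(-1000) - 1 = -2001; 2000 ≠ -2001 — holds
x = 1000: LHS = |2·1000| = |2000| = 2000, RHS = 2·1000 - 1 = 1999; 2000 ≠ 1999 — holds
Hence LHS − RHS is never 0, i.e. the two sides are never equal, so the relation holds for every integer in [-1000, 1000].

(B) x = 0: LHS = (-0 - 1) mod 2 = (-1) mod 2 = 1; 1 ≠ 1 — FAILS

Only (B) has a counterexample.

Answer: B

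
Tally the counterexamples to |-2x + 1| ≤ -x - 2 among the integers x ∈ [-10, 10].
Counterexamples in [-10, 10]: {-10, -9, -8, -7, -6, -5, -4, -3, -2, -1, 0, 1, 2, 3, 4, 5, 6, 7, 8, 9, 10}.

Counting them gives 21 values.

Answer: 21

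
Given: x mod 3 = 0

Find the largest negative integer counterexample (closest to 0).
Testing negative integers from -1 downward:
x = -1: LHS = (-1) mod 3 = 2; 2 = 0 — FAILS  ← closest negative counterexample to 0

Answer: x = -1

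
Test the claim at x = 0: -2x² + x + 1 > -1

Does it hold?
x = 0: LHS = -2·0² + 0 + 1 = 1; 1 > -1 — holds

The relation is satisfied at x = 0.

Answer: Yes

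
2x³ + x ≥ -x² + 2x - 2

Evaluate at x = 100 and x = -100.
x = 100: LHS = 2·100³ + 100 = 2000100, RHS = -100² + 2·100 - 2 = -9802; 2000100 ≥ -9802 — holds
x = -100: LHS = 2·(-100)³ + (-100) = -2000100, RHS = -(-100)² + 2·(-100) - 2 = -10202; -2000100 ≥ -10202 — FAILS

Answer: Partially: holds for x = 100, fails for x = -100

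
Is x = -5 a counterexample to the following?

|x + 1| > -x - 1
Substitute x = -5 into the relation:
x = -5: LHS = |(-5) + 1| = |-4| = 4, RHS = -(-5) - 1 = 4; 4 > 4 — FAILS

Since the claim fails at x = -5, this value is a counterexample.

Answer: Yes, x = -5 is a counterexample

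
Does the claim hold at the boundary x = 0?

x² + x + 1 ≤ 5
x = 0: LHS = 0² + 0 + 1 = 1; 1 ≤ 5 — holds

The relation is satisfied at x = 0.

Answer: Yes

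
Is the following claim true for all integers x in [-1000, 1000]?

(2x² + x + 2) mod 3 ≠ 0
The claim fails at x = -1:
x = -1: LHS = (2·(-1)² + (-1) + 2) mod 3 = 3 mod 3 = 0; 0 ≠ 0 — FAILS

Because a single integer refutes it, the statement is false.

Answer: False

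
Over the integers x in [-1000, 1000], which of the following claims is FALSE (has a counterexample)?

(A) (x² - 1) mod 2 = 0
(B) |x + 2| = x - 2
(A) x = 0: LHS = (0² - 1) mod 2 = (-1) mod 2 = 1; 1 = 0 — FAILS
(B) x = 0: LHS = |0 + 2| = |2| = 2, RHS = 0 - 2 = -2; 2 = -2 — FAILS

Answer: Both A and B are false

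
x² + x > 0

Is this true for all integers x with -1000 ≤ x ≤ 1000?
The claim fails at x = 0:
x = 0: LHS = 0² + 0 = 0; 0 > 0 — FAILS

Because a single integer refutes it, the statement is false.

Answer: False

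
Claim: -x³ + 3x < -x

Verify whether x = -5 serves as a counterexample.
Substitute x = -5 into the relation:
x = -5: LHS = -(-5)³ + 3·(-5) = 110, RHS = -(-5) = 5; 110 < 5 — FAILS

Since the claim fails at x = -5, this value is a counterexample.

Answer: Yes, x = -5 is a counterexample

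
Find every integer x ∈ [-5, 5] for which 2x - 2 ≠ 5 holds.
Track d = LHS − RHS over the integers in [-5, 5]. Equality would need d = 0, but d changes sign only between consecutive integers, jumping over 0:
x = 3: LHS = 2·3 - 2 = 4; 4 ≠ 5 — holds  (d = -1)
x = 4: LHS = 2·4 - 2 = 6; 6 ≠ 5 — holds  (d = 1)
Away from these crossings d keeps a constant sign, and checking every integer in [-5, 5] confirms d ≠ 0 throughout. Hence the two sides are never equal, so the relation holds for every integer in [-5, 5].

Answer: All integers in [-5, 5]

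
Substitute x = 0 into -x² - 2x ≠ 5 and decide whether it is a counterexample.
Substitute x = 0 into the relation:
x = 0: LHS = -0² - 2·0 = 0; 0 ≠ 5 — holds

The relation holds at x = 0, so it is not a counterexample.

Answer: No, x = 0 is not a counterexample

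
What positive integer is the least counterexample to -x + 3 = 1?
Testing positive integers:
x = 1: LHS = -1 + 3 = 2; 2 = 1 — FAILS  ← smallest positive counterexample

Answer: x = 1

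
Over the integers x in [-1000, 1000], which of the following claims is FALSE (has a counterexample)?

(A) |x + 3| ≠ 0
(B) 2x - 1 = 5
(A) x = -3: LHS = |(-3) + 3| = |0| = 0; 0 ≠ 0 — FAILS
(B) x = 0: LHS = 2·0 - 1 = -1; -1 = 5 — FAILS

Answer: Both A and B are false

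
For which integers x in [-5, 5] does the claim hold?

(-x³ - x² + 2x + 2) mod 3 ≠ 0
Holds for: {-5, -3, -2, 0, 1, 3, 4}
Fails for: {-4, -1, 2, 5}

Answer: {-5, -3, -2, 0, 1, 3, 4}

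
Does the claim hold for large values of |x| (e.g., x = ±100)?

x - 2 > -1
x = 100: LHS = 100 - 2 = 98; 98 > -1 — holds
x = -100: LHS = (-100) - 2 = -102; -102 > -1 — FAILS

Answer: Partially: holds for x = 100, fails for x = -100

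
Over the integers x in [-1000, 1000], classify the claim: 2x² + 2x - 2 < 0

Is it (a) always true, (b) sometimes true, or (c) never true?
Holds at x = 0: LHS = 2·0² + 2·0 - 2 = -2; -2 < 0 — holds
Fails at x = 1: LHS = 2·1² + 2·1 - 2 = 2; 2 < 0 — FAILS
It is satisfied by some integers in the range but not all.

Answer: Sometimes true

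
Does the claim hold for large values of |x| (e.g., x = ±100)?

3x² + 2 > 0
x = 100: LHS = 3·100² + 2 = 30002; 30002 > 0 — holds
x = -100: LHS = 3·(-100)² + 2 = 30002; 30002 > 0 — holds

Answer: Yes, holds for both x = 100 and x = -100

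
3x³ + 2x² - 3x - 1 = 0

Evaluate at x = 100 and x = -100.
x = 100: LHS = 3·100³ + 2·100² - 3·100 - 1 = 3019699; 3019699 = 0 — FAILS
x = -100: LHS = 3·(-100)³ + 2·(-100)² - 3·(-100) - 1 = -2979701; -2979701 = 0 — FAILS

Answer: No, fails for both x = 100 and x = -100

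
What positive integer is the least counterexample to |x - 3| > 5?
Testing positive integers:
x = 1: LHS = |1 - 3| = |-2| = 2; 2 > 5 — FAILS  ← smallest positive counterexample

Answer: x = 1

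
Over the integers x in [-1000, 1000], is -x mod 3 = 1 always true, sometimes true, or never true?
Holds at x = -1: LHS = (-(-1)) mod 3 = 1 mod 3 = 1; 1 = 1 — holds
Fails at x = 0: LHS = (-0) mod 3 = 0 mod 3 = 0; 0 = 1 — FAILS
It is satisfied by some integers in the range but not all.

Answer: Sometimes true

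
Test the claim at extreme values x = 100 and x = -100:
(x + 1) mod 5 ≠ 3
x = 100: LHS = (100 + 1) mod 5 = 101 mod 5 = 1; 1 ≠ 3 — holds
x = -100: LHS = ((-100) + 1) mod 5 = (-99) mod 5 = 1; 1 ≠ 3 — holds

Answer: Yes, holds for both x = 100 and x = -100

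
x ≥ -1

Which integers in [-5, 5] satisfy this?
Holds for: {-1, 0, 1, 2, 3, 4, 5}
Fails for: {-5, -4, -3, -2}

Answer: {-1, 0, 1, 2, 3, 4, 5}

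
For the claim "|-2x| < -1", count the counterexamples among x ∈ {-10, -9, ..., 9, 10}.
Counterexamples in [-10, 10]: {-10, -9, -8, -7, -6, -5, -4, -3, -2, -1, 0, 1, 2, 3, 4, 5, 6, 7, 8, 9, 10}.

Counting them gives 21 values.

Answer: 21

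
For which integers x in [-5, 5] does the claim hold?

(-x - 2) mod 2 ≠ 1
Holds for: {-4, -2, 0, 2, 4}
Fails for: {-5, -3, -1, 1, 3, 5}

Answer: {-4, -2, 0, 2, 4}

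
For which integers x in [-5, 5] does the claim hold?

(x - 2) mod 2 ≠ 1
Holds for: {-4, -2, 0, 2, 4}
Fails for: {-5, -3, -1, 1, 3, 5}

Answer: {-4, -2, 0, 2, 4}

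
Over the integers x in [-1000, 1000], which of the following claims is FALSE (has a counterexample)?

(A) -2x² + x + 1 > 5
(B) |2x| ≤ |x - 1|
(A) x = 0: LHS = -2·0² + 0 + 1 = 1; 1 > 5 — FAILS
(B) x = 1: LHS = |2·1| = |2| = 2, RHS = |1 - 1| = |0| = 0; 2 ≤ 0 — FAILS

Answer: Both A and B are false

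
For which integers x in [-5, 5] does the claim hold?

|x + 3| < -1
An absolute value is never negative, so the left side is ≥ 0 for every x, while the right side is -1. Tightest case in [-5, 5] is x = -3:
x = -3: LHS = |(-3) + 3| = |0| = 0; 0 < -1 — FAILS
Hence LHS − RHS is never negative, i.e. LHS ≥ RHS throughout, so the claimed relation (<) fails for every integer in [-5, 5].

Answer: None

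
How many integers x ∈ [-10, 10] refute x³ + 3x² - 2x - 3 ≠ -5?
Track d = LHS − RHS over the integers in [-10, 10]. Equality would need d = 0, but d changes sign only between consecutive integers, jumping over 0:
x = -4: LHS = (-4)³ + 3·(-4)² - 2·(-4) - 3 = -11; -11 ≠ -5 — holds  (d = -6)
x = -3: LHS = (-3)³ + 3·(-3)² - 2·(-3) - 3 = 3; 3 ≠ -5 — holds  (d = 8)
Away from these crossings d keeps a constant sign, and checking every integer in [-10, 10] confirms d ≠ 0 throughout. Hence the two sides are never equal, so the relation holds for every integer in [-10, 10].

No counterexample appears in that range.

Answer: 0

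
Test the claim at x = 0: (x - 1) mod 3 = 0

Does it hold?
x = 0: LHS = (0 - 1) mod 3 = (-1) mod 3 = 2; 2 = 0 — FAILS

The relation fails at x = 0, so x = 0 is a counterexample.

Answer: No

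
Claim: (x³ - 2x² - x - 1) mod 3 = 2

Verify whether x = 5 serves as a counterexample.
Substitute x = 5 into the relation:
x = 5: LHS = (5³ - 2·5² - 5 - 1) mod 3 = 69 mod 3 = 0; 0 = 2 — FAILS

Since the claim fails at x = 5, this value is a counterexample.

Answer: Yes, x = 5 is a counterexample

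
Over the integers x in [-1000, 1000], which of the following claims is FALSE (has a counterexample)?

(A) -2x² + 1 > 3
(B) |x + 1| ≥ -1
(A) x = 0: LHS = -2·0² + 1 = 1; 1 > 3 — FAILS

(B) An absolute value is never negative, so the left side is ≥ 0 for every x, while the right side is -1. Tightest case in [-1000, 1000] is x = -1:
x = -1: LHS = |(-1) + 1| = |0| = 0; 0 ≥ -1 — holds
Hence LHS − RHS is never negative, i.e. LHS ≥ RHS throughout, so the relation holds for every integer in [-1000, 1000].

Only (A) has a counterexample.

Answer: A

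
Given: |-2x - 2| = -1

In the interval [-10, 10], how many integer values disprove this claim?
Counterexamples in [-10, 10]: {-10, -9, -8, -7, -6, -5, -4, -3, -2, -1, 0, 1, 2, 3, 4, 5, 6, 7, 8, 9, 10}.

Counting them gives 21 values.

Answer: 21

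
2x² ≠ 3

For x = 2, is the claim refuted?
Substitute x = 2 into the relation:
x = 2: LHS = 2·2² = 8; 8 ≠ 3 — holds

The relation holds at x = 2, so it is not a counterexample.

Answer: No, x = 2 is not a counterexample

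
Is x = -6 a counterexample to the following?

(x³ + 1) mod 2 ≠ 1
Substitute x = -6 into the relation:
x = -6: LHS = ((-6)³ + 1) mod 2 = (-215) mod 2 = 1; 1 ≠ 1 — FAILS

Since the claim fails at x = -6, this value is a counterexample.

Answer: Yes, x = -6 is a counterexample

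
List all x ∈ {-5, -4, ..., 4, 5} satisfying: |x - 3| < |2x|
Holds for: {-5, -4, 2, 3, 4, 5}
Fails for: {-3, -2, -1, 0, 1}

Answer: {-5, -4, 2, 3, 4, 5}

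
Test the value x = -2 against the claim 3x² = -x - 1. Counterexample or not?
Substitute x = -2 into the relation:
x = -2: LHS = 3·(-2)² = 12, RHS = -(-2) - 1 = 1; 12 = 1 — FAILS

Since the claim fails at x = -2, this value is a counterexample.

Answer: Yes, x = -2 is a counterexample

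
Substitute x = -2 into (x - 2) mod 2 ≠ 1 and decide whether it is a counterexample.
Substitute x = -2 into the relation:
x = -2: LHS = ((-2) - 2) mod 2 = (-4) mod 2 = 0; 0 ≠ 1 — holds

The claim holds here, so x = -2 is not a counterexample. (A counterexample exists elsewhere, e.g. x = 1.)

Answer: No, x = -2 is not a counterexample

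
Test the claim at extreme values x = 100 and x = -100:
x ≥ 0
x = 100: 100 ≥ 0 — holds
x = -100: -100 ≥ 0 — FAILS

Answer: Partially: holds for x = 100, fails for x = -100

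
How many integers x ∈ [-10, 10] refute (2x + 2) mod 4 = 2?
Counterexamples in [-10, 10]: {-9, -7, -5, -3, -1, 1, 3, 5, 7, 9}.

Counting them gives 10 values.

Answer: 10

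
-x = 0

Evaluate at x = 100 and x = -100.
x = 100: -100 = 0 — FAILS
x = -100: LHS = -(-100) = 100; 100 = 0 — FAILS

Answer: No, fails for both x = 100 and x = -100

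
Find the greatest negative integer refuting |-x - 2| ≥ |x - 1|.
Testing negative integers from -1 downward:
x = -1: LHS = |-(-1) - 2| = |-1| = 1, RHS = |(-1) - 1| = |-2| = 2; 1 ≥ 2 — FAILS  ← closest negative counterexample to 0

Answer: x = -1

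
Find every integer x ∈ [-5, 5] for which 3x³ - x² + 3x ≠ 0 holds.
Holds for: {-5, -4, -3, -2, -1, 1, 2, 3, 4, 5}
Fails for: {0}

Answer: {-5, -4, -3, -2, -1, 1, 2, 3, 4, 5}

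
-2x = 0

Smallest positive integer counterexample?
Testing positive integers:
x = 1: LHS = -2·1 = -2; -2 = 0 — FAILS  ← smallest positive counterexample

Answer: x = 1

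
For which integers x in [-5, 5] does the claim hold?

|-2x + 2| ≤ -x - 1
Over all integers in [-5, 5], LHS − RHS is smallest at x = 1, where it equals 2:
x = 1: LHS = |-2·1 + 2| = |0| = 0, RHS = -1 - 1 = -2; 0 ≤ -2 — FAILS
At the ends of the range:
x = -5: LHS = |-2·(-5) + 2| = |12| = 12, RHS = -(-5) - 1 = 4; 12 ≤ 4 — FAILS
x = 5: LHS = |-2·5 + 2| = |-8| = 8, RHS = -5 - 1 = -6; 8 ≤ -6 — FAILS
Hence LHS − RHS is never zero or negative, i.e. LHS > RHS throughout, so the claimed relation (≤) fails for every integer in [-5, 5].

Answer: None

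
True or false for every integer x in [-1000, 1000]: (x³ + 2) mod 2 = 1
The claim fails at x = 0:
x = 0: LHS = (0³ + 2) mod 2 = 2 mod 2 = 0; 0 = 1 — FAILS

Because a single integer refutes it, the statement is false.

Answer: False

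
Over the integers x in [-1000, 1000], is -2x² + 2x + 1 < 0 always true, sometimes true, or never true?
Holds at x = -1: LHS = -2·(-1)² + 2·(-1) + 1 = -3; -3 < 0 — holds
Fails at x = 0: LHS = -2·0² + 2·0 + 1 = 1; 1 < 0 — FAILS
It is satisfied by some integers in the range but not all.

Answer: Sometimes true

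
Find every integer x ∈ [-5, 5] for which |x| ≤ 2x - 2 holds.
Holds for: {2, 3, 4, 5}
Fails for: {-5, -4, -3, -2, -1, 0, 1}

Answer: {2, 3, 4, 5}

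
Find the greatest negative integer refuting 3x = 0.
Testing negative integers from -1 downward:
x = -1: LHS = 3·(-1) = -3; -3 = 0 — FAILS  ← closest negative counterexample to 0

Answer: x = -1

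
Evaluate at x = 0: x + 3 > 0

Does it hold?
x = 0: LHS = 0 + 3 = 3; 3 > 0 — holds

The relation is satisfied at x = 0.

Answer: Yes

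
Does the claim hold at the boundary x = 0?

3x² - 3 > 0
x = 0: LHS = 3·0² - 3 = -3; -3 > 0 — FAILS

The relation fails at x = 0, so x = 0 is a counterexample.

Answer: No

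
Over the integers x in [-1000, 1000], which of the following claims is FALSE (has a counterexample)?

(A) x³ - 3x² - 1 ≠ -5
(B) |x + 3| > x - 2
(A) x = -1: LHS = (-1)³ - 3·(-1)² - 1 = -5; -5 ≠ -5 — FAILS

(B) Over all integers in [-1000, 1000], LHS − RHS is smallest at x = 0, where it equals 5:
x = 0: LHS = |0 + 3| = |3| = 3, RHS = 0 - 2 = -2; 3 > -2 — holds
At the ends of the range:
x = -1000: LHS = |(-1000) + 3| = |-997| = 997, RHS = (-1000) - 2 = -1002; 997 > -1002 — holds
x = 1000: LHS = |1000 + 3| = |1003| = 1003, RHS = 1000 - 2 = 998; 1003 > 998 — holds
Hence LHS − RHS is never zero or negative, i.e. LHS > RHS throughout, so the relation holds for every integer in [-1000, 1000].

Only (A) has a counterexample.

Answer: A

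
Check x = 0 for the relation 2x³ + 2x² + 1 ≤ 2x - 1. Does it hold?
x = 0: LHS = 2·0³ + 2·0² + 1 = 1, RHS = 2·0 - 1 = -1; 1 ≤ -1 — FAILS

The relation fails at x = 0, so x = 0 is a counterexample.

Answer: No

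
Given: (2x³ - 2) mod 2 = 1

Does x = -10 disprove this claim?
Substitute x = -10 into the relation:
x = -10: LHS = (2·(-10)³ - 2) mod 2 = (-2002) mod 2 = 0; 0 = 1 — FAILS

Since the claim fails at x = -10, this value is a counterexample.

Answer: Yes, x = -10 is a counterexample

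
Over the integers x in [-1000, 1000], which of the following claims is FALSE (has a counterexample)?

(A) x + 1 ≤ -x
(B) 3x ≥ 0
(A) x = 0: LHS = 0 + 1 = 1, RHS = -0 = 0; 1 ≤ 0 — FAILS
(B) x = -1: LHS = 3·(-1) = -3; -3 ≥ 0 — FAILS

Answer: Both A and B are false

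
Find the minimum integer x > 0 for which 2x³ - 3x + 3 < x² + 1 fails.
Testing positive integers:
x = 1: LHS = 2·1³ - 3·1 + 3 = 2, RHS = 1² + 1 = 2; 2 < 2 — FAILS  ← smallest positive counterexample

Answer: x = 1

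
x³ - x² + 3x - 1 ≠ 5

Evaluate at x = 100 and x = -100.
x = 100: LHS = 100³ - 100² + 3·100 - 1 = 990299; 990299 ≠ 5 — holds
x = -100: LHS = (-100)³ - (-100)² + 3·(-100) - 1 = -1010301; -1010301 ≠ 5 — holds

Answer: Yes, holds for both x = 100 and x = -100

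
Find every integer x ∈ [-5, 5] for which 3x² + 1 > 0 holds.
Over all integers in [-5, 5], LHS − RHS is smallest at x = 0, where it equals 1:
x = 0: LHS = 3·0² + 1 = 1; 1 > 0 — holds
At the ends of the range:
x = -5: LHS = 3·(-5)² + 1 = 76; 76 > 0 — holds
x = 5: LHS = 3·5² + 1 = 76; 76 > 0 — holds
Hence LHS − RHS is never zero or negative, i.e. LHS > RHS throughout, so the relation holds for every integer in [-5, 5].

Answer: All integers in [-5, 5]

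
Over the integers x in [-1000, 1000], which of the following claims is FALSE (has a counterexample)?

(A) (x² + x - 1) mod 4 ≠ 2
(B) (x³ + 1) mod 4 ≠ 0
(A) For a polynomial with integer coefficients, its value mod 4 depends only on x mod 4, so it suffices to check one representative of each residue class, x = 0, 1, 2, 3:
x = 0: LHS = (0² + 0 - 1) mod 4 = (-1) mod 4 = 3; 3 ≠ 2 — holds
x = 1: LHS = (1² + 1 - 1) mod 4 = 1 mod 4 = 1; 1 ≠ 2 — holds
x = 2: LHS = (2² + 2 - 1) mod 4 = 5 mod 4 = 1; 1 ≠ 2 — holds
x = 3: LHS = (3² + 3 - 1) mod 4 = 11 mod 4 = 3; 3 ≠ 2 — holds
The relation holds in every residue class, so the relation holds for every integer in [-1000, 1000].

(B) x = -1: LHS = ((-1)³ + 1) mod 4 = 0 mod 4 = 0; 0 ≠ 0 — FAILS

Only (B) has a counterexample.

Answer: B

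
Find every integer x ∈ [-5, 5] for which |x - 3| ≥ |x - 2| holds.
Holds for: {-5, -4, -3, -2, -1, 0, 1, 2}
Fails for: {3, 4, 5}

Answer: {-5, -4, -3, -2, -1, 0, 1, 2}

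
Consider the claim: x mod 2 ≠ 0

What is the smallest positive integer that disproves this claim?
Testing positive integers:
x = 1: LHS = 1 mod 2 = 1; 1 ≠ 0 — holds
x = 2: LHS = 2 mod 2 = 0; 0 ≠ 0 — FAILS  ← smallest positive counterexample

Answer: x = 2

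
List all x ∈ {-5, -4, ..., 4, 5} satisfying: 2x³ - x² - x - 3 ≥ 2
Holds for: {2, 3, 4, 5}
Fails for: {-5, -4, -3, -2, -1, 0, 1}

Answer: {2, 3, 4, 5}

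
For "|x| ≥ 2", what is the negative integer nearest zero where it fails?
Testing negative integers from -1 downward:
x = -1: LHS = |-1| = 1; 1 ≥ 2 — FAILS  ← closest negative counterexample to 0

Answer: x = -1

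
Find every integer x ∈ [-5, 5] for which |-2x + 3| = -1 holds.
An absolute value is never negative, so the left side is ≥ 0 for every x, while the right side is -1. Tightest case in [-5, 5] is x = 1:
x = 1: LHS = |-2·1 + 3| = |1| = 1; 1 = -1 — FAILS
Hence LHS − RHS is never 0, i.e. the two sides are never equal, so the claimed relation (=) fails for every integer in [-5, 5].

Answer: None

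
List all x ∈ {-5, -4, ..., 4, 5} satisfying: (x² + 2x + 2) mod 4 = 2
Holds for: {-4, -2, 0, 2, 4}
Fails for: {-5, -3, -1, 1, 3, 5}

Answer: {-4, -2, 0, 2, 4}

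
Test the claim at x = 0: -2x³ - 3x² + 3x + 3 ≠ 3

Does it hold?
x = 0: LHS = -2·0³ - 3·0² + 3·0 + 3 = 3; 3 ≠ 3 — FAILS

The relation fails at x = 0, so x = 0 is a counterexample.

Answer: No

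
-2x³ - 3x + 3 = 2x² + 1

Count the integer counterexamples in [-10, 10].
Counterexamples in [-10, 10]: {-10, -9, -8, -7, -6, -5, -4, -3, -2, -1, 0, 1, 2, 3, 4, 5, 6, 7, 8, 9, 10}.

Counting them gives 21 values.

Answer: 21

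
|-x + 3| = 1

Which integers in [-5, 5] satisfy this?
Holds for: {2, 4}
Fails for: {-5, -4, -3, -2, -1, 0, 1, 3, 5}

Answer: {2, 4}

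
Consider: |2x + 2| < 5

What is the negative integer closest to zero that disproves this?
Testing negative integers from -1 downward:
x = -1: LHS = |2·(-1) + 2| = |0| = 0; 0 < 5 — holds
x = -2: LHS = |2·(-2) + 2| = |-2| = 2; 2 < 5 — holds
x = -3: LHS = |2·(-3) + 2| = |-4| = 4; 4 < 5 — holds
x = -4: LHS = |2·(-4) + 2| = |-6| = 6; 6 < 5 — FAILS  ← closest negative counterexample to 0

Answer: x = -4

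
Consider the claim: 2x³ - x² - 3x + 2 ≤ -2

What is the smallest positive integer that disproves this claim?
Testing positive integers:
x = 1: LHS = 2·1³ - 1² - 3·1 + 2 = 0; 0 ≤ -2 — FAILS  ← smallest positive counterexample

Answer: x = 1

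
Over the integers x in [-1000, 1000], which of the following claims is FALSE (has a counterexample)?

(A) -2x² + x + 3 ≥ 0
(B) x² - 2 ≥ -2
(A) x = 2: LHS = -2·2² + 2 + 3 = -3; -3 ≥ 0 — FAILS

(B) Over all integers in [-1000, 1000], LHS − RHS is smallest at x = 0, where it equals 0:
x = 0: LHS = 0² - 2 = -2; -2 ≥ -2 — holds
At the ends of the range:
x = -1000: LHS = (-1000)² - 2 = 999998; 999998 ≥ -2 — holds
x = 1000: LHS = 1000² - 2 = 999998; 999998 ≥ -2 — holds
Hence LHS − RHS is never negative, i.e. LHS ≥ RHS throughout, so the relation holds for every integer in [-1000, 1000].

Only (A) has a counterexample.

Answer: A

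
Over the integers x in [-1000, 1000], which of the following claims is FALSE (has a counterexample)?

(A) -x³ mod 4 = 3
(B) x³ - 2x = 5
(A) x = 0: LHS = (-0³) mod 4 = 0 mod 4 = 0; 0 = 3 — FAILS
(B) x = 0: LHS = 0³ - 2·0 = 0; 0 = 5 — FAILS

Answer: Both A and B are false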